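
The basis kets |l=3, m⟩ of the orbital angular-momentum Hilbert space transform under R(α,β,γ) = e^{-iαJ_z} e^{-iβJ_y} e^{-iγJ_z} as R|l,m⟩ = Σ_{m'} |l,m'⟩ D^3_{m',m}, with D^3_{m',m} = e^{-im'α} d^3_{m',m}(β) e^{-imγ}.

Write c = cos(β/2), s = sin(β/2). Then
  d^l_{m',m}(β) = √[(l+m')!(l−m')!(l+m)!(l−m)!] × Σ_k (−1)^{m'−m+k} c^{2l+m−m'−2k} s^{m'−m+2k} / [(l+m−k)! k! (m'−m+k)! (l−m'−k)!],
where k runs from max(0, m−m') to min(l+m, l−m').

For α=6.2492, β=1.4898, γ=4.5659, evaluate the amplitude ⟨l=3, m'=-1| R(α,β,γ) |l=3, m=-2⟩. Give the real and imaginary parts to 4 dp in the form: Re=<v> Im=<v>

Re=-0.3054 Im=0.1036

First d^3_{-1,-2}(β=1.4898), then the phase factors e^{-i(-1)α} and e^{-i(-2)γ}:
c=cos(1.4898/2)=0.735156, s=sin(1.4898/2)=0.677898; N=√[2·24·1·120]=75.894664
Admissible k: 0..1 (factorial args all ≥0)
  k=0: (−1)^1·75.8947/(24)·0.7352^5·0.6779^1 = -0.460321
  k=1: (−1)^2·75.8947/(12)·0.7352^3·0.6779^3 = +0.782819
d^3_{-1,-2}(1.4898) = -0.460321 +0.782819 = +0.322498
D = (+0.999423-0.033979i)·(+0.322498)·(-0.957388+0.288805i) = -0.305413+0.103576i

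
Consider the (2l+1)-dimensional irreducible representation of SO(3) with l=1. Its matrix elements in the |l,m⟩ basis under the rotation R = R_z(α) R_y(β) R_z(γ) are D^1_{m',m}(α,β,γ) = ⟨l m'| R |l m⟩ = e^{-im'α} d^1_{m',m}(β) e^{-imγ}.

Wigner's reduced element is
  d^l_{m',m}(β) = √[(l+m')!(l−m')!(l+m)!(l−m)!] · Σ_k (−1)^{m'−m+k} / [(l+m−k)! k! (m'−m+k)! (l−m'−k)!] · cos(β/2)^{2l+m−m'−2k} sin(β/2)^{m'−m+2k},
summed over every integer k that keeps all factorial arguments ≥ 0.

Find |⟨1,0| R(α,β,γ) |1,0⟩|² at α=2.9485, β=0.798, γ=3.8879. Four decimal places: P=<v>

D^1_{0,0}(2.9485,0.798,3.8879) = e^{-i·0·2.9485}·d^1_{0,0}(0.798)·e^{-i·0·3.8879}. Compute d first:
c=cos(0.798/2)=0.921450, s=sin(0.798/2)=0.388497; N=√[1·1·1·1]=1.000000
k∈{0,1} keeps every argument non-negative
  k=0: (−1)^0·1.0000/(1)·0.9214^2·0.3885^0 = +0.849070
  k=1: (−1)^1·1.0000/(1)·0.9214^0·0.3885^2 = -0.150930
d^1_{0,0}(0.798) = +0.849070 -0.150930 = +0.698140
|D^1_{0,0}|² = |d^1_{0,0}(β)|² = (+0.698140)² = 0.487399 (the z-rotation phases have unit modulus)

P=0.4874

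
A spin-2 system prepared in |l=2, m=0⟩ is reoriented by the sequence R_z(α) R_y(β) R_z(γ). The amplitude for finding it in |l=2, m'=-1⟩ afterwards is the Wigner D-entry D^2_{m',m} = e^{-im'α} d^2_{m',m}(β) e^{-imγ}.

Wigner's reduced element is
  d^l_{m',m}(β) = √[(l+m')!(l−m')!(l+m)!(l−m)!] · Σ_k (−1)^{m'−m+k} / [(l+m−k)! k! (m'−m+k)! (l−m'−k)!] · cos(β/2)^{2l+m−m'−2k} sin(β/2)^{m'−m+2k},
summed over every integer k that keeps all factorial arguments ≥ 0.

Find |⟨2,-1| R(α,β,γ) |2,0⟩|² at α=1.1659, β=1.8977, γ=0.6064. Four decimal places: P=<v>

D^2_{-1,0}(1.1659,1.8977,0.6064) = e^{-i·-1·1.1659}·d^2_{-1,0}(1.8977)·e^{-i·0·0.6064}. Compute d first:
c=cos(1.8977/2)=0.582618, s=sin(1.8977/2)=0.812746; N=√[1·6·2·2]=4.898979
Admissible k: 1..2 (factorial args all ≥0)
  k=1: (−1)^0·4.8990/(2)·0.5826^3·0.8127^1 = +0.393715
  k=2: (−1)^1·4.8990/(2)·0.5826^1·0.8127^3 = -0.766168
d^2_{-1,0}(1.8977) = +0.393715 -0.766168 = -0.372453
|D^2_{-1,0}|² = |d^2_{-1,0}(β)|² = (-0.372453)² = 0.138721 (the z-rotation phases have unit modulus)

P=0.1387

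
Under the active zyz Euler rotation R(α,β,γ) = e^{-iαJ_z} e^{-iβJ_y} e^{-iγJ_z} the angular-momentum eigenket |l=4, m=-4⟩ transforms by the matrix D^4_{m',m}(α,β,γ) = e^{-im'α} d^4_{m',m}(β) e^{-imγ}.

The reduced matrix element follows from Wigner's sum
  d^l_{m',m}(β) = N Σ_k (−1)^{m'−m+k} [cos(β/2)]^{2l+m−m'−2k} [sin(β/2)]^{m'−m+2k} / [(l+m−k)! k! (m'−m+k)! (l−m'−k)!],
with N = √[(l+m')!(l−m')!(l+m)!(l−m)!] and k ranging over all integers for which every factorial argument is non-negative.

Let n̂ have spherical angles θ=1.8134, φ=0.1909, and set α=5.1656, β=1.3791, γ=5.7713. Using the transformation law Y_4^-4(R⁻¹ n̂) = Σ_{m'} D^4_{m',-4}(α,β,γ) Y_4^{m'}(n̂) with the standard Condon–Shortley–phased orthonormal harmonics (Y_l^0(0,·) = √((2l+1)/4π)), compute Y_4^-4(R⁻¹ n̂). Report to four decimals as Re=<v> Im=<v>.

Need the full column D^4_{m',-4} for m'=−4..4 at α=5.1656, β=1.3791, γ=5.7713.
cos(β/2)=0.771532, sin(β/2)=0.636190
d^4_{-4,-4}: single k=0 term ⇒ +0.125555;  D = +0.122113-0.029198i
d^4_{-3,-4}: single k=0 term ⇒ -0.292827;  D = -0.185922-0.226231i
d^4_{-2,-4}: single k=0 term ⇒ +0.451729;  D = -0.188180+0.410667i
d^4_{-1,-4}: single k=0 term ⇒ -0.526775;  D = +0.526629-0.012396i
d^4_{0,-4}: single k=0 term ⇒ +0.485639;  D = -0.222854-0.431487i
d^4_{1,-4}: single k=0 term ⇒ -0.358171;  D = -0.214140+0.287108i
d^4_{2,-4}: single k=0 term ⇒ +0.208838;  D = +0.205172+0.038955i
d^4_{3,-4}: single k=0 term ⇒ -0.092047;  D = -0.024159-0.088819i
d^4_{4,-4}: single k=0 term ⇒ +0.026835;  D = -0.020196+0.017670i
Y_4^{m'}(θ=1.8134,φ=0.1909) and Σ D·Y over m':
  (+0.1221-0.0292i)·(+0.2838-0.2717i)  (-0.1859-0.2262i)·(-0.2312+0.1490i)  (-0.1882+0.4107i)·(-0.1743+0.0700i)  (+0.5266-0.0124i)·(+0.2812-0.0543i)  (-0.2229-0.4315i)·(+0.1465+0.0000i)  (-0.2141+0.2871i)·(-0.2812-0.0543i)  (+0.2052+0.0390i)·(-0.1743-0.0700i)  (-0.0242-0.0888i)·(+0.2312+0.1490i)  (-0.0202+0.0177i)·(+0.2838+0.2717i)
Y_4^-4(R⁻¹ n̂) = +0.262131-0.311845i

Re=0.2621 Im=-0.3118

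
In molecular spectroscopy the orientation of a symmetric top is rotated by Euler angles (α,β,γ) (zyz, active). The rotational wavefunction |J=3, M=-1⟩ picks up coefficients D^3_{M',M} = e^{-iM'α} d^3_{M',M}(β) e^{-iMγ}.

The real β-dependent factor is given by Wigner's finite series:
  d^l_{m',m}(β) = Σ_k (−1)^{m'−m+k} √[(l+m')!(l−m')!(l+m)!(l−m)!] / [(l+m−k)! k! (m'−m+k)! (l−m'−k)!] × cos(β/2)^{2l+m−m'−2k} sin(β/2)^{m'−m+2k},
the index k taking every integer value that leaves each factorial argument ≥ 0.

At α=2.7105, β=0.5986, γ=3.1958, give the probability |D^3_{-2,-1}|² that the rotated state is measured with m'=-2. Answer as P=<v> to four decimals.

First d^3_{-2,-1}(β=0.5986), then the phase factors e^{-i(-2)α} and e^{-i(-1)γ}:
With c≡cos(β/2)=0.955543 and s≡sin(β/2)=0.294851, N=[1·120·2·24]^{1/2}=75.894664
k: max(0,(-1)−(-2))=1 … min(3+(-1),3−(-2))=2
  k=1: (−1)^0·75.8947/(24)·0.9555^5·0.2949^1 = +0.742770
  k=2: (−1)^1·75.8947/(12)·0.9555^3·0.2949^3 = -0.141446
d^3_{-2,-1}(0.5986) = +0.742770 -0.141446 = +0.601325
|D^3_{-2,-1}|² = |d^3_{-2,-1}(β)|² = (+0.601325)² = 0.361591 (the z-rotation phases have unit modulus)

P=0.3616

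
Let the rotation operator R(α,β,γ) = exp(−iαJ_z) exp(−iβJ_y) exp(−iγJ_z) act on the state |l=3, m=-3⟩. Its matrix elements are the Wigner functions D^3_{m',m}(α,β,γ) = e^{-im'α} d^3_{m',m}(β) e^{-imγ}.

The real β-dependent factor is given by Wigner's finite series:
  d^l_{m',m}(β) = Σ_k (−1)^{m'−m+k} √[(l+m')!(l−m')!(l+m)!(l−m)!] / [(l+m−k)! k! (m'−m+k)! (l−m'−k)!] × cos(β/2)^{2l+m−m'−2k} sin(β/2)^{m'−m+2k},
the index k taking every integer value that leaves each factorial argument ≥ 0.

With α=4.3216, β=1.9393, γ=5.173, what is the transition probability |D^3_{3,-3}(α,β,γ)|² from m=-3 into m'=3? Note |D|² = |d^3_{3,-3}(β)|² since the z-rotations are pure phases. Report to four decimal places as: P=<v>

Split into d^3_{3,-3}(β=1.9393) × two z-phases.
With c≡cos(β/2)=0.565588 and s≡sin(β/2)=0.824688, N=[720·1·1·720]^{1/2}=720.000000
The bounds max(0,m−m')=0 and min(l+m,l−m')=0 give 1 term
  k=0: (−1)^6·720.0000/(720)·0.5656^0·0.8247^6 = +0.314585
d^3_{3,-3}(1.9393) = +0.314585
|D^3_{3,-3}|² = |d^3_{3,-3}(β)|² = (+0.314585)² = 0.098963 (the z-rotation phases have unit modulus)

P=0.0990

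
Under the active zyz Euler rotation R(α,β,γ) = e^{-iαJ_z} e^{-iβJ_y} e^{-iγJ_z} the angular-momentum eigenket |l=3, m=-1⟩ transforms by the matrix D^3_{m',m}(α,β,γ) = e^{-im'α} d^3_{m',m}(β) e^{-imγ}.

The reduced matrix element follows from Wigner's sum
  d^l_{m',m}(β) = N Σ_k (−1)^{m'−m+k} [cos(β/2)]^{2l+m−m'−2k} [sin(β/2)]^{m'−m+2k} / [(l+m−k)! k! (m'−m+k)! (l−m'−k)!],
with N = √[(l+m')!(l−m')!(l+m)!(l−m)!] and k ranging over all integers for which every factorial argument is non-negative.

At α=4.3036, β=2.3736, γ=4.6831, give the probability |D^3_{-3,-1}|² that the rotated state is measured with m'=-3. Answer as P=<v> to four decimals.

First d^3_{-3,-1}(β=2.3736), then the phase factors e^{-i(-3)α} and e^{-i(-1)γ}:
c=cos(2.3736/2)=0.374629, s=sin(2.3736/2)=0.927175; N=√[1·720·2·24]=185.903201
k∈{2} keeps every argument non-negative
  k=2: (−1)^0·185.9032/(48)·0.3746^4·0.9272^2 = +0.065580
d^3_{-3,-1}(2.3736) = +0.065580
|D^3_{-3,-1}|² = |d^3_{-3,-1}(β)|² = (+0.065580)² = 0.004301 (the z-rotation phases have unit modulus)

P=0.0043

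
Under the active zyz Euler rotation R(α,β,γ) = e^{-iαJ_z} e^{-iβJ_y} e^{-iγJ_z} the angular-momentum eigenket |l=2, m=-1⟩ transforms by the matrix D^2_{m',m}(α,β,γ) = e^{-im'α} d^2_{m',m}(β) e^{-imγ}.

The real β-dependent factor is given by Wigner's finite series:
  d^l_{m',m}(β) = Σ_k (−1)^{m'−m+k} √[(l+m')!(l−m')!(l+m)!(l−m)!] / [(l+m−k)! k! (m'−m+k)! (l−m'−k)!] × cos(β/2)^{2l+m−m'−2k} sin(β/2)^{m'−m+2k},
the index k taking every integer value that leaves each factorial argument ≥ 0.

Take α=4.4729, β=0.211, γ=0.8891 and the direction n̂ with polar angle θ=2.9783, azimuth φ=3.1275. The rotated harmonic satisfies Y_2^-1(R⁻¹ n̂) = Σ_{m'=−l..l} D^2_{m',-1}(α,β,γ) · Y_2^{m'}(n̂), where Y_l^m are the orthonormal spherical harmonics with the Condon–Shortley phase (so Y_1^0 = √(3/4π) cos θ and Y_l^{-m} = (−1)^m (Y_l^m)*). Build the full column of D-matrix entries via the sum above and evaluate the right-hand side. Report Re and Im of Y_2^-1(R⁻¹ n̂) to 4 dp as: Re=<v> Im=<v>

Re=-0.0219 Im=-0.2129

Need the full column D^2_{m',-1} for m'=−2..2 at α=4.4729, β=0.211, γ=0.8891.
cos(β/2)=0.994440, sin(β/2)=0.105304
d^2_{-2,-1}: single k=1 term ⇒ +0.207115;  D = -0.189940-0.082581i
d^2_{-1,-1}: k∈[0..1] ⇒ +0.977945 -0.032898 = +0.945047;  D = +0.571637-0.752559i
d^2_{0,-1}: k∈[0..1] ⇒ -0.253663 +0.002844 = -0.250819;  D = -0.158044-0.194762i
d^2_{1,-1}: k∈[0..1] ⇒ +0.032898 -0.000123 = +0.032775;  D = -0.029623+0.014026i
d^2_{2,-1}: single k=0 term ⇒ -0.002322;  D = +0.000468+0.002275i
Y_2^{m'}(θ=2.9783,φ=3.1275) and Σ D·Y over m':
  (-0.1899-0.0826i)·(+0.0102+0.0003i)  (+0.5716-0.7526i)·(+0.1239+0.0017i)  (-0.1580-0.1948i)·(+0.6058+0.0000i)  (-0.0296+0.0140i)·(-0.1239+0.0017i)  (+0.0005+0.0023i)·(+0.0102-0.0003i)
Y_2^-1(R⁻¹ n̂) = -0.021858-0.212897i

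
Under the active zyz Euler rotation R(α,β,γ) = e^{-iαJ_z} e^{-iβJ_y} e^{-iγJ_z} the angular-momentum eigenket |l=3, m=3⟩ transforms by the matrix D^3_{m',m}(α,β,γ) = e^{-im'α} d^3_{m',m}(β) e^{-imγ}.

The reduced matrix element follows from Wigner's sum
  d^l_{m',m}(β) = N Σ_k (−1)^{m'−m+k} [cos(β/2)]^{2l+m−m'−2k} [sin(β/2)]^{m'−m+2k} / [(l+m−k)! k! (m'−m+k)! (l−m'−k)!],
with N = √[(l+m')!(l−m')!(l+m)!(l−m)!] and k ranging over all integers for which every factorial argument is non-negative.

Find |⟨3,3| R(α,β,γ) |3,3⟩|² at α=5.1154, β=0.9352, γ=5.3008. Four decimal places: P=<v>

First d^3_{3,3}(β=0.9352), then the phase factors e^{-i(3)α} and e^{-i(3)γ}:
With c≡cos(β/2)=0.892653 and s≡sin(β/2)=0.450745, N=[720·1·720·1]^{1/2}=720.000000
The bounds max(0,m−m')=0 and min(l+m,l−m')=0 give 1 term
  k=0: (−1)^0·720.0000/(720)·0.8927^6·0.4507^0 = +0.505935
d^3_{3,3}(0.9352) = +0.505935
|D^3_{3,3}|² = |d^3_{3,3}(β)|² = (+0.505935)² = 0.255971 (the z-rotation phases have unit modulus)

P=0.2560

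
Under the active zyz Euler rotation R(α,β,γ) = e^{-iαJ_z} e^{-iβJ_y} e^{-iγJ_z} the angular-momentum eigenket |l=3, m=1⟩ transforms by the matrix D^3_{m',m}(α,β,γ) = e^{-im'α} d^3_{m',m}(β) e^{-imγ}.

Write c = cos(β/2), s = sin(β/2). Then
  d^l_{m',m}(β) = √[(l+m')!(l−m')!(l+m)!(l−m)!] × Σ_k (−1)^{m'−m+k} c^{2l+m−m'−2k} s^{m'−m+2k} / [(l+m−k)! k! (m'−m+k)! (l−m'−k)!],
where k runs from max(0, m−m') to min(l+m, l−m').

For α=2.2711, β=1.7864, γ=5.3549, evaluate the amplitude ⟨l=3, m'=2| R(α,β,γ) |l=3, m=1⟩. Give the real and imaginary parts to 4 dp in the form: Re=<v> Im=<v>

Split into d^3_{2,1}(β=1.7864) × two z-phases.
Half-angle: c=0.626922, s=0.779082. N=√(120·1·24·2)=75.894664
k∈{0,1} keeps every argument non-negative
  k=0: (−1)^1·75.8947/(24)·0.6269^5·0.7791^1 = -0.238589
  k=1: (−1)^2·75.8947/(12)·0.6269^3·0.7791^3 = +0.736920
d^3_{2,1}(1.7864) = -0.238589 +0.736920 = +0.498330
D = (-0.169369+0.985553i)·(+0.498330)·(+0.599208+0.800594i) = -0.443770+0.226718i

Re=-0.4438 Im=0.2267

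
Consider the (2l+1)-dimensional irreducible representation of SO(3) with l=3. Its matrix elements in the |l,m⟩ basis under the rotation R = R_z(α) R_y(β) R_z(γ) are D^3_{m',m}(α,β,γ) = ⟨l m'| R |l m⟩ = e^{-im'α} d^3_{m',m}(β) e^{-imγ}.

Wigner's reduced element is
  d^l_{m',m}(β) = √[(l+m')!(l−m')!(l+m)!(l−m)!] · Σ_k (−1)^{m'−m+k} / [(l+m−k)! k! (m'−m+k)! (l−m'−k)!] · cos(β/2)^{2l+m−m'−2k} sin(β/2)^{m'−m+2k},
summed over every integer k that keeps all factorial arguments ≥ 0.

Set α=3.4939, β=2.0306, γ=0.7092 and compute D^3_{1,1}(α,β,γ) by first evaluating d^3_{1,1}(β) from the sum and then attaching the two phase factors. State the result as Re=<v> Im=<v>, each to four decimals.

First d^3_{1,1}(β=2.0306), then the phase factors e^{-i(1)α} and e^{-i(1)γ}:
Half-angle: c=0.527365, s=0.849639. N=√(24·2·24·2)=48.000000
Admissible k: 0..2 (factorial args all ≥0)
  k=0: (−1)^0·48.0000/(48)·0.5274^6·0.8496^0 = +0.021511
  k=1: (−1)^1·48.0000/(6)·0.5274^4·0.8496^2 = -0.446688
  k=2: (−1)^2·48.0000/(8)·0.5274^2·0.8496^4 = +0.869584
d^3_{1,1}(2.0306) = +0.021511 -0.446688 +0.869584 = +0.444407
Attach z-rotation phases: D = e^{-i(1)(3.4939)}·(+0.444407)·e^{-i(1)(0.7092)} = -0.216674+0.388008i

Re=-0.2167 Im=0.3880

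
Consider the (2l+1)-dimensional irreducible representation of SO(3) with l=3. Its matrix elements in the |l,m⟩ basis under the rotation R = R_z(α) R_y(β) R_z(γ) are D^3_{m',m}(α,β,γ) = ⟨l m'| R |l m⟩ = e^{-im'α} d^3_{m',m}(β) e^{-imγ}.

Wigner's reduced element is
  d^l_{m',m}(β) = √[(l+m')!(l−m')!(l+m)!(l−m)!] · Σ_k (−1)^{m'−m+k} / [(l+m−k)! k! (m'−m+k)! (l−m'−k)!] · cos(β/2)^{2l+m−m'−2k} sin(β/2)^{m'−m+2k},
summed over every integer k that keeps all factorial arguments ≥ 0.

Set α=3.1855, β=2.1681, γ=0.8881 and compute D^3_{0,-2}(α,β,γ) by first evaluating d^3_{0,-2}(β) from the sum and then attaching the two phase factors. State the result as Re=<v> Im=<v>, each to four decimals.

Re=0.1074 Im=-0.5155

D^3_{0,-2}(3.1855,2.1681,0.8881) = e^{-i·0·3.1855}·d^3_{0,-2}(2.1681)·e^{-i·-2·0.8881}. Compute d first:
Half-angle: c=0.467753, s=0.883859. N=√(6·6·1·120)=65.726707
Admissible k: 0..1 (factorial args all ≥0)
  k=0: (−1)^2·65.7267/(12)·0.4678^4·0.8839^2 = +0.204829
  k=1: (−1)^3·65.7267/(12)·0.4678^2·0.8839^4 = -0.731351
d^3_{0,-2}(2.1681) = +0.204829 -0.731351 = -0.526522
Phases: e^{-i·(0)·3.1855}=+1.000000+0.000000i, e^{-i·(-2)·0.8881}=-0.203962+0.978979i ⇒ D=+0.107391-0.515454i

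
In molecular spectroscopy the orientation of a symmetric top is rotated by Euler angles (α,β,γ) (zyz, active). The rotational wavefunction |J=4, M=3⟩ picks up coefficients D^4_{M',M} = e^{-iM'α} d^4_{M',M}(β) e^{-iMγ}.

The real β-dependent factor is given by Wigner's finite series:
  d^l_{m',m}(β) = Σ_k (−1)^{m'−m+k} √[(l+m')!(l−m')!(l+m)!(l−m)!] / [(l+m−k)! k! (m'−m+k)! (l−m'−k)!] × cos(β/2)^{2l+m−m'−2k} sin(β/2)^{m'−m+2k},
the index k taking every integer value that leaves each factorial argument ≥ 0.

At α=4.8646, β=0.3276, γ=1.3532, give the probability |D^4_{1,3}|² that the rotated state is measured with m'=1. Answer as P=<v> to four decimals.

D^4_{1,3}(4.8646,0.3276,1.3532) = e^{-i·1·4.8646}·d^4_{1,3}(0.3276)·e^{-i·3·1.3532}. Compute d first:
c=cos(0.3276/2)=0.986615, s=sin(0.3276/2)=0.163069; N=√[120·6·5040·1]=1904.940944
The bounds max(0,m−m')=2 and min(l+m,l−m')=3 give 2 terms
  k=2: (−1)^0·1904.9409/(240)·0.9866^6·0.1631^2 = +0.194669
  k=3: (−1)^1·1904.9409/(144)·0.9866^4·0.1631^4 = -0.008863
d^4_{1,3}(0.3276) = +0.194669 -0.008863 = +0.185806
|D^4_{1,3}|² = |d^4_{1,3}(β)|² = (+0.185806)² = 0.034524 (the z-rotation phases have unit modulus)

P=0.0345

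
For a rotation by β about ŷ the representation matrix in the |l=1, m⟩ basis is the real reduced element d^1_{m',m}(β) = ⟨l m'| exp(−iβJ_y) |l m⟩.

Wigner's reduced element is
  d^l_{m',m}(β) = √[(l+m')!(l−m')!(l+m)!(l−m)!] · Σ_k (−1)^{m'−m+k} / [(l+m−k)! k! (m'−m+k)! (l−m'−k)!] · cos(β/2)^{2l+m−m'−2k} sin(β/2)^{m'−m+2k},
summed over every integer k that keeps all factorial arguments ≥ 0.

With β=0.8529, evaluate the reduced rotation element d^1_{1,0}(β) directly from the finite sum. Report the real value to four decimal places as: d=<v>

d^1_{1,0}(β=0.8529) via Wigner's sum:
With c≡cos(β/2)=0.910440 and s≡sin(β/2)=0.413641, N=[2·1·1·1]^{1/2}=1.414214
k: max(0,(0)−(1))=0 … min(1+(0),1−(1))=0
  k=0: (−1)^1·1.4142/(1)·0.9104^1·0.4136^1 = -0.532587
d^1_{1,0}(0.8529) = -0.532587

d=-0.5326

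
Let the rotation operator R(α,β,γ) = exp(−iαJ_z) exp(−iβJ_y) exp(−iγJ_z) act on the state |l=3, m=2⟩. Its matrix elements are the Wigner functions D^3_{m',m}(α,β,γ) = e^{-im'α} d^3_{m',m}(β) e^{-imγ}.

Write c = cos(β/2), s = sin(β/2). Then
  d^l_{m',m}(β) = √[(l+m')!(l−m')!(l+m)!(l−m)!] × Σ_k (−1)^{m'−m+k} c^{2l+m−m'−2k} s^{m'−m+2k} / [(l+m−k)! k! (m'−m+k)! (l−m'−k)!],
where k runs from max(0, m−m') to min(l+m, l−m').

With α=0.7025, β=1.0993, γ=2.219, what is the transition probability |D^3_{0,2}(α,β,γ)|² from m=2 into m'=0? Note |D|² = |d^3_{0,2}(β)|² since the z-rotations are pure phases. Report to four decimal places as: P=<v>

P=0.2437

First d^3_{0,2}(β=1.0993), then the phase factors e^{-i(0)α} and e^{-i(2)γ}:
With c≡cos(β/2)=0.852707 and s≡sin(β/2)=0.522389, N=[6·6·120·1]^{1/2}=65.726707
k∈{2,3} keeps every argument non-negative
  k=2: (−1)^0·65.7267/(12)·0.8527^4·0.5224^2 = +0.790221
  k=3: (−1)^1·65.7267/(12)·0.8527^2·0.5224^4 = -0.296576
d^3_{0,2}(1.0993) = +0.790221 -0.296576 = +0.493645
|D^3_{0,2}|² = |d^3_{0,2}(β)|² = (+0.493645)² = 0.243685 (the z-rotation phases have unit modulus)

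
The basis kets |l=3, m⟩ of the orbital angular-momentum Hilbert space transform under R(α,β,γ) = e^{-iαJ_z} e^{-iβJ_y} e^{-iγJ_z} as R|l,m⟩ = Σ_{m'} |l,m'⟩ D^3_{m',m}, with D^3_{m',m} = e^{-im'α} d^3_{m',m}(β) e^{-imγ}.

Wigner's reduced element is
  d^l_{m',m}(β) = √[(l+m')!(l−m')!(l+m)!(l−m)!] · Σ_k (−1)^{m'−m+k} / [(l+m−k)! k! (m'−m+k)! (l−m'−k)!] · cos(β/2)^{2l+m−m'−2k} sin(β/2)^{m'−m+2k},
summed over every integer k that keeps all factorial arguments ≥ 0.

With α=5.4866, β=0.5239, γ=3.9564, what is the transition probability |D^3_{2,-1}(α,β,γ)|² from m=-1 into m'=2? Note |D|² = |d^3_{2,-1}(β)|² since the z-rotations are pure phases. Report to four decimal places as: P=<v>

P=0.0091

D^3_{2,-1}(5.4866,0.5239,3.9564) = e^{-i·2·5.4866}·d^3_{2,-1}(0.5239)·e^{-i·-1·3.9564}. Compute d first:
c=cos(0.5239/2)=0.965887, s=sin(0.5239/2)=0.258965; N=√[120·1·2·24]=75.894664
Admissible k: 0..1 (factorial args all ≥0)
  k=0: (−1)^3·75.8947/(12)·0.9659^3·0.2590^3 = -0.098976
  k=1: (−1)^4·75.8947/(24)·0.9659^1·0.2590^5 = +0.003557
d^3_{2,-1}(0.5239) = -0.098976 +0.003557 = -0.095419
|D^3_{2,-1}|² = |d^3_{2,-1}(β)|² = (-0.095419)² = 0.009105 (the z-rotation phases have unit modulus)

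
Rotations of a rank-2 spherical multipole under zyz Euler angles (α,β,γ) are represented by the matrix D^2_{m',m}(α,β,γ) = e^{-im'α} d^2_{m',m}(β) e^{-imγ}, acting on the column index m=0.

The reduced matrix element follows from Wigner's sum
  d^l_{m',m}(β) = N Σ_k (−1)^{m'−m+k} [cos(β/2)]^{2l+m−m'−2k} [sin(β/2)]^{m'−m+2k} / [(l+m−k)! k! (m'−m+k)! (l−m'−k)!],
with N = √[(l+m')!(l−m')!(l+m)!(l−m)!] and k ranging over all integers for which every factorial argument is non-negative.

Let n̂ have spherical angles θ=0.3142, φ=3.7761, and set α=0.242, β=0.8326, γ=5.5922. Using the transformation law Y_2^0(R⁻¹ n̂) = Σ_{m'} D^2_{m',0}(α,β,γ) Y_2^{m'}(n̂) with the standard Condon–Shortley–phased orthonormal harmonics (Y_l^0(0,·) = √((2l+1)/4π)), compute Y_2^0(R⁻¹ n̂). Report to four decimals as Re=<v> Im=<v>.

Need the full column D^2_{m',0} for m'=−2..2 at α=0.242, β=0.8326, γ=5.5922.
cos(β/2)=0.914591, sin(β/2)=0.404379
d^2_{-2,0}: single k=2 term ⇒ +0.335048;  D = +0.296565+0.155906i
d^2_{-1,0}: k∈[1..2] ⇒ +0.757785 -0.148139 = +0.609646;  D = +0.591881+0.146098i
d^2_{0,0}: k∈[0..2] ⇒ +0.699694 -0.547132 +0.026740 = +0.179302;  D = +0.179302+0.000000i
d^2_{1,0}: k∈[0..1] ⇒ -0.757785 +0.148139 = -0.609646;  D = -0.591881+0.146098i
d^2_{2,0}: single k=0 term ⇒ +0.335048;  D = +0.296565-0.155906i
Y_2^{m'}(θ=0.3142,φ=3.7761) and Σ D·Y over m':
  (+0.2966+0.1559i)·(+0.0110-0.0352i)  (+0.5919+0.1461i)·(-0.1829+0.1346i)  (+0.1793+0.0000i)·(+0.5404+0.0000i)  (-0.5919+0.1461i)·(+0.1829+0.1346i)  (+0.2966-0.1559i)·(+0.0110+0.0352i)
Y_2^0(R⁻¹ n̂) = -0.141426+0.000000i

Re=-0.1414 Im=0.0000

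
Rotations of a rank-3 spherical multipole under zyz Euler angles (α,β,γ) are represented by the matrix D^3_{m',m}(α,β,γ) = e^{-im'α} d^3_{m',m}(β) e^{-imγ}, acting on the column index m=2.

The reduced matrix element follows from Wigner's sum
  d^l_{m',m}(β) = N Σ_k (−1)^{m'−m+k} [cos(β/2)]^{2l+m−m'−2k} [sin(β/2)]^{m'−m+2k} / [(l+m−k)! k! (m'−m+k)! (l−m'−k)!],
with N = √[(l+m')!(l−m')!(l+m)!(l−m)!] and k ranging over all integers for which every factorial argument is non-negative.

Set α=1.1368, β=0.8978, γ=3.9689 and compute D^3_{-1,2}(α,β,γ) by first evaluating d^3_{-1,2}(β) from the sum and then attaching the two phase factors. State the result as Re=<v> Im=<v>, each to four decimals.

First d^3_{-1,2}(β=0.8978), then the phase factors e^{-i(-1)α} and e^{-i(2)γ}:
c=cos(0.8978/2)=0.900925, s=sin(0.8978/2)=0.433975; N=√[2·24·120·1]=75.894664
The bounds max(0,m−m')=3 and min(l+m,l−m')=4 give 2 terms
  k=3: (−1)^0·75.8947/(12)·0.9009^3·0.4340^3 = +0.377998
  k=4: (−1)^1·75.8947/(24)·0.9009^1·0.4340^5 = -0.043854
d^3_{-1,2}(0.8978) = +0.377998 -0.043854 = +0.334144
Phases: e^{-i·(-1)·1.1368}=+0.420500+0.907293i, e^{-i·(2)·3.9689}=-0.083720-0.996489i ⇒ D=+0.290338-0.165395i

Re=0.2903 Im=-0.1654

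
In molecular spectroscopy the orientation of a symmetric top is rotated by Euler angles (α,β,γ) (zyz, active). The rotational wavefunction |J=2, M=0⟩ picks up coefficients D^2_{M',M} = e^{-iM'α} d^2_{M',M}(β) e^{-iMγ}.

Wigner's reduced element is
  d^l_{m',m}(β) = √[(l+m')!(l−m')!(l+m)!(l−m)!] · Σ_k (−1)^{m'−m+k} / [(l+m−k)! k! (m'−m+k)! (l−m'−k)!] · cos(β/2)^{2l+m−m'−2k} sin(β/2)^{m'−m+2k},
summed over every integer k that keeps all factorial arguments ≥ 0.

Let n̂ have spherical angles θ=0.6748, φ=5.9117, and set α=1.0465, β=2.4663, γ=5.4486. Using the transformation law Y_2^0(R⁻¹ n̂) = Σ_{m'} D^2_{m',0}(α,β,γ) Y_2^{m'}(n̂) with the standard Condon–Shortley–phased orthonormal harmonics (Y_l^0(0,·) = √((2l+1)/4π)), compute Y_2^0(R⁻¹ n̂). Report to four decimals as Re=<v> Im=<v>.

Re=-0.0292 Im=0.0000

Need the full column D^2_{m',0} for m'=−2..2 at α=1.0465, β=2.4663, γ=5.4486.
cos(β/2)=0.331267, sin(β/2)=0.943537
d^2_{-2,0}: single k=2 term ⇒ +0.239304;  D = -0.119363+0.207410i
d^2_{-1,0}: k∈[1..2] ⇒ +0.084018 -0.681602 = -0.597584;  D = -0.299153-0.517315i
d^2_{0,0}: k∈[0..2] ⇒ +0.012042 -0.390782 +0.792566 = +0.413827;  D = +0.413827+0.000000i
d^2_{1,0}: k∈[0..1] ⇒ -0.084018 +0.681602 = +0.597584;  D = +0.299153-0.517315i
d^2_{2,0}: single k=0 term ⇒ +0.239304;  D = -0.119363-0.207410i
Y_2^{m'}(θ=0.6748,φ=5.9117) and Σ D·Y over m':
  (-0.1194+0.2074i)·(+0.1110+0.1020i)  (-0.2992-0.5173i)·(+0.3512+0.1368i)  (+0.4138+0.0000i)·(+0.2615+0.0000i)  (+0.2992-0.5173i)·(-0.3512+0.1368i)  (-0.1194-0.2074i)·(+0.1110-0.1020i)
Y_2^0(R⁻¹ n̂) = -0.029162-0.000000i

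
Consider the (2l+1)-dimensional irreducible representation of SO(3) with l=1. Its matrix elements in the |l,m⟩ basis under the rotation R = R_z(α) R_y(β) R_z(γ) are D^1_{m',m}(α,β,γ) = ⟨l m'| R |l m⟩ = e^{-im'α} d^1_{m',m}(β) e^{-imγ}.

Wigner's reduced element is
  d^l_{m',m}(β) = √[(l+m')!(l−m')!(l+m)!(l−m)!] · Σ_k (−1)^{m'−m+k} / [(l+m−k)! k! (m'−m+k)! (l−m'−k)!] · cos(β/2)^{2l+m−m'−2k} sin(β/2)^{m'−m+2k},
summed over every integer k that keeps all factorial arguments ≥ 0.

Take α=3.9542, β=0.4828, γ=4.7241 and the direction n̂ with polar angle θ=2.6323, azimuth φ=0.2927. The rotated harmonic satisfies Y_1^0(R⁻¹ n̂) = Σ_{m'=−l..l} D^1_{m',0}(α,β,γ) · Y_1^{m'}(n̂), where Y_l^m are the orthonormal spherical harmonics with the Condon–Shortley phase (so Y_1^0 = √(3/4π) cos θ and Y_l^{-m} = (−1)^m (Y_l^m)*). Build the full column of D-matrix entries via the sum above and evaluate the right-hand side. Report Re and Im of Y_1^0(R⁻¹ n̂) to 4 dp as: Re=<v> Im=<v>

Re=-0.4738 Im=0.0000

Need the full column D^1_{m',0} for m'=−1..1 at α=3.9542, β=0.4828, γ=4.7241.
cos(β/2)=0.971004, sin(β/2)=0.239062
d^1_{-1,0}: single k=1 term ⇒ +0.328282;  D = -0.225729-0.238360i
d^1_{0,0}: k∈[0..1] ⇒ +0.942849 -0.057151 = +0.885698;  D = +0.885698+0.000000i
d^1_{1,0}: single k=0 term ⇒ -0.328282;  D = +0.225729-0.238360i
Y_1^{m'}(θ=2.6323,φ=0.2927) and Σ D·Y over m':
  (-0.2257-0.2384i)·(+0.1613-0.0486i)  (+0.8857+0.0000i)·(-0.4266+0.0000i)  (+0.2257-0.2384i)·(-0.1613-0.0486i)
Y_1^0(R⁻¹ n̂) = -0.473817+0.000000i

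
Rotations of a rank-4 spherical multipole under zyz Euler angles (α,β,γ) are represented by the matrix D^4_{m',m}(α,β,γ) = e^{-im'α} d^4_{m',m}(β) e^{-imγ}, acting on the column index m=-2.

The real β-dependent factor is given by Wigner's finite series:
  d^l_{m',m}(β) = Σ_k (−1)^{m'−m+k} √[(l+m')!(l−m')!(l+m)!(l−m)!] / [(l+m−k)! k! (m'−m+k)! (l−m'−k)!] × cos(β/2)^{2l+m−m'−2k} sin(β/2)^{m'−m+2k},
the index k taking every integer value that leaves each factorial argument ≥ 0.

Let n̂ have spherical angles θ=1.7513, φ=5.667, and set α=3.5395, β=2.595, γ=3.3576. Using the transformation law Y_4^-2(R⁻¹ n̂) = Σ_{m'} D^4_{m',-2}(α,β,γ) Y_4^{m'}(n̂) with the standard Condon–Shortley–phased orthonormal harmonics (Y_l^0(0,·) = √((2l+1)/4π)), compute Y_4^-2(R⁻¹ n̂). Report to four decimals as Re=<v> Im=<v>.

Re=-0.0014 Im=0.2984

Need the full column D^4_{m',-2} for m'=−4..4 at α=3.5395, β=2.595, γ=3.3576.
cos(β/2)=0.269907, sin(β/2)=0.962886
d^4_{-4,-2}: single k=2 term ⇒ +0.001897;  D = -0.000830+0.001706i
d^4_{-3,-2}: k∈[1..2] ⇒ +0.000376 -0.014354 = -0.013978;  D = -0.000768+0.013957i
d^4_{-2,-2}: k∈[0..2] ⇒ +0.000028 -0.004301 +0.068430 = +0.064157;  D = +0.021575+0.060420i
d^4_{-1,-2}: k∈[0..2] ⇒ -0.000426 +0.027127 -0.230161 = -0.203461;  D = +0.137322+0.150129i
d^4_{0,-2}: k∈[0..2] ⇒ +0.003401 -0.115411 +0.550807 = +0.438797;  D = +0.398482+0.183725i
d^4_{1,-2}: k∈[0..2] ⇒ -0.018085 +0.345242 -0.878771 = -0.551614;  D = +0.551293+0.018810i
d^4_{2,-2}: k∈[0..2] ⇒ +0.068430 -0.696722 +0.738925 = +0.110633;  D = +0.103393-0.039366i
d^4_{3,-2}: k∈[0..1] ⇒ -0.182685 +0.775003 = +0.592318;  D = -0.428636+0.408793i
d^4_{4,-2}: single k=0 term ⇒ +0.307226;  D = +0.122796-0.281618i
Y_4^{m'}(θ=1.7513,φ=5.667) and Σ D·Y over m':
  (-0.0008+0.0017i)·(-0.3231+0.2596i)  (-0.0008+0.0140i)·(+0.0587-0.2057i)  (+0.0216+0.0604i)·(-0.0832-0.2365i)  (+0.1373+0.1501i)·(+0.1892+0.1340i)  (+0.3985+0.1837i)·(+0.2189+0.0000i)  (+0.5513+0.0188i)·(-0.1892+0.1340i)  (+0.1034-0.0394i)·(-0.0832+0.2365i)  (-0.4286+0.4088i)·(-0.0587-0.2057i)  (+0.1228-0.2816i)·(-0.3231-0.2596i)
Y_4^-2(R⁻¹ n̂) = -0.001397+0.298437i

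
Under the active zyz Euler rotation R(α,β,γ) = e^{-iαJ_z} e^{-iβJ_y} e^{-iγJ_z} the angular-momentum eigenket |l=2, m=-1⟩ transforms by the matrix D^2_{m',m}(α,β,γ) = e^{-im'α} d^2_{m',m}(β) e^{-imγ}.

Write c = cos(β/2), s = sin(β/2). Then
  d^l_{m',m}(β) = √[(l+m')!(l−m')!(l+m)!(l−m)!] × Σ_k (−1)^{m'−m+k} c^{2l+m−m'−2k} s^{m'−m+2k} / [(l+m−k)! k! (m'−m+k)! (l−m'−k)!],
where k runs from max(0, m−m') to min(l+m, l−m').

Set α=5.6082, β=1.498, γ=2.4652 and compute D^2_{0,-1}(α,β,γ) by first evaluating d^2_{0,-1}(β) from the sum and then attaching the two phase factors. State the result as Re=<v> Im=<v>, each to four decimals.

Re=0.0693 Im=-0.0556

First d^2_{0,-1}(β=1.498), then the phase factors e^{-i(0)α} and e^{-i(-1)γ}:
Half-angle: c=0.732370, s=0.680907. N=√(2·2·1·6)=4.898979
Admissible k: 0..1 (factorial args all ≥0)
  k=0: (−1)^1·4.8990/(2)·0.7324^3·0.6809^1 = -0.655172
  k=1: (−1)^2·4.8990/(2)·0.7324^1·0.6809^3 = +0.566329
d^2_{0,-1}(1.498) = -0.655172 +0.566329 = -0.088842
Attach z-rotation phases: D = e^{-i(0)(5.6082)}·(-0.088842)·e^{-i(-1)(2.4652)} = +0.069282-0.055614i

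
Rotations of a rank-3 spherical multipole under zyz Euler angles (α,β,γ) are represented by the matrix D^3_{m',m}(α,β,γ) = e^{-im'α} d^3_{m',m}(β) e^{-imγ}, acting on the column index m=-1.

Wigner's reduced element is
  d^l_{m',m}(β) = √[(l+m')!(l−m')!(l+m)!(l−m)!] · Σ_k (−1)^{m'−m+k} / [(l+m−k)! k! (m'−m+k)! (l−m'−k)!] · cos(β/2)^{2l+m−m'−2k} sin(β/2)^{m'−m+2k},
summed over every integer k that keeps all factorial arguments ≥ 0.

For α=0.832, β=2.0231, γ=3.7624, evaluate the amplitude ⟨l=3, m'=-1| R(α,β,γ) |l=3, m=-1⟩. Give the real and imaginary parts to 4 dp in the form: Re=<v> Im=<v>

Re=-0.0517 Im=-0.4357

D^3_{-1,-1}(0.832,2.0231,3.7624) = e^{-i·-1·0.832}·d^3_{-1,-1}(2.0231)·e^{-i·-1·3.7624}. Compute d first:
c=cos(2.0231/2)=0.530547, s=sin(2.0231/2)=0.847655; N=√[2·24·2·24]=48.000000
Admissible k: 0..2 (factorial args all ≥0)
  k=0: (−1)^0·48.0000/(48)·0.5305^6·0.8477^0 = +0.022302
  k=1: (−1)^1·48.0000/(6)·0.5305^4·0.8477^2 = -0.455434
  k=2: (−1)^2·48.0000/(8)·0.5305^2·0.8477^4 = +0.871920
d^3_{-1,-1}(2.0231) = +0.022302 -0.455434 +0.871920 = +0.438788
Phases: e^{-i·(-1)·0.832}=+0.673399+0.739280i, e^{-i·(-1)·3.7624}=-0.813409-0.581692i ⇒ D=-0.051652-0.435737i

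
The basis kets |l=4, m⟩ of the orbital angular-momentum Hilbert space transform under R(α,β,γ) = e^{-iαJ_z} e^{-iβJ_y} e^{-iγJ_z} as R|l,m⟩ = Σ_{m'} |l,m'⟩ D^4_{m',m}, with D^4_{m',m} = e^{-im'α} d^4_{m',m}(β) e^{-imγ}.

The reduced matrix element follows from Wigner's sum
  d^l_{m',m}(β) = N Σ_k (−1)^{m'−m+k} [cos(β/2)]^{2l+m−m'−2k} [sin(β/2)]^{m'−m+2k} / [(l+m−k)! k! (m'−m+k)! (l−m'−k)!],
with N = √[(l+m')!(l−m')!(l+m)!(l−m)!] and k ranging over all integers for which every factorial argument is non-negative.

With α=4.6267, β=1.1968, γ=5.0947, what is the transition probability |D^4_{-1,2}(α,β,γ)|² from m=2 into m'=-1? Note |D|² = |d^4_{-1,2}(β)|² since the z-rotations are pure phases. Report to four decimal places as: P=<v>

First d^4_{-1,2}(β=1.1968), then the phase factors e^{-i(-1)α} and e^{-i(2)γ}:
With c≡cos(β/2)=0.826238 and s≡sin(β/2)=0.563321, N=[6·120·720·2]^{1/2}=1018.233765
k∈{3,4,5} keeps every argument non-negative
  k=3: (−1)^0·1018.2338/(72)·0.8262^5·0.5633^3 = +0.973440
  k=4: (−1)^1·1018.2338/(48)·0.8262^3·0.5633^5 = -0.678738
  k=5: (−1)^2·1018.2338/(240)·0.8262^1·0.5633^7 = +0.063101
d^4_{-1,2}(1.1968) = +0.973440 -0.678738 +0.063101 = +0.357802
|D^4_{-1,2}|² = |d^4_{-1,2}(β)|² = (+0.357802)² = 0.128023 (the z-rotation phases have unit modulus)

P=0.1280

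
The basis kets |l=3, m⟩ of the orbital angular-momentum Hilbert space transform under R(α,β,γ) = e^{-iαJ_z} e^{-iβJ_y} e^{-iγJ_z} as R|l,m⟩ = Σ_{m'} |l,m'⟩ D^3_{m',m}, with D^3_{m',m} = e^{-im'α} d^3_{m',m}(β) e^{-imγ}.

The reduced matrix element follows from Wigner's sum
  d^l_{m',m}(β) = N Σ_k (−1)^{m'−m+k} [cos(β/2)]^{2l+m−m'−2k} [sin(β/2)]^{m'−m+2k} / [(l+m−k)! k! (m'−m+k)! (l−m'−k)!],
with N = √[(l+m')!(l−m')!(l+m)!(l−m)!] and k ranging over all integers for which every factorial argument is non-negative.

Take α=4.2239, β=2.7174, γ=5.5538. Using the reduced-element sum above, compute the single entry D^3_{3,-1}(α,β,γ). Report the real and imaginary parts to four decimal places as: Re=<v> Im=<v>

Re=0.1052 Im=-0.1162

D^3_{3,-1}(4.2239,2.7174,5.5538) = e^{-i·3·4.2239}·d^3_{3,-1}(2.7174)·e^{-i·-1·5.5538}. Compute d first:
With c≡cos(β/2)=0.210510 and s≡sin(β/2)=0.977592, N=[720·1·2·24]^{1/2}=185.903201
The bounds max(0,m−m')=0 and min(l+m,l−m')=0 give 1 term
  k=0: (−1)^4·185.9032/(48)·0.2105^2·0.9776^4 = +0.156755
d^3_{3,-1}(2.7174) = +0.156755
Phases: e^{-i·(3)·4.2239}=+0.994458-0.105135i, e^{-i·(-1)·5.5538}=+0.745584-0.666411i ⇒ D=+0.105243-0.116172i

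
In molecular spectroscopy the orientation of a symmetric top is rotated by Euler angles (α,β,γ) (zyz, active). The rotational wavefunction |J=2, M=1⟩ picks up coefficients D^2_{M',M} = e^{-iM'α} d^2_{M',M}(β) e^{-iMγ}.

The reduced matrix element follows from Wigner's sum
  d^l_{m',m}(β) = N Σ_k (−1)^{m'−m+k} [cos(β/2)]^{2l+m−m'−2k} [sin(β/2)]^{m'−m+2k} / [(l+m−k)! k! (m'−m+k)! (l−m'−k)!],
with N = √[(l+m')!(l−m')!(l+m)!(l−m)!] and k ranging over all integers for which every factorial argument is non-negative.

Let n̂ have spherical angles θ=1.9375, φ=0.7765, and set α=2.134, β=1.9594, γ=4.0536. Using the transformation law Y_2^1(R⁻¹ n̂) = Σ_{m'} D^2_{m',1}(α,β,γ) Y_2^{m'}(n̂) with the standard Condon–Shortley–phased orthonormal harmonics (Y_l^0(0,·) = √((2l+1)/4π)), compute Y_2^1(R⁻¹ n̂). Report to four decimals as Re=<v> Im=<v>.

Need the full column D^2_{m',1} for m'=−2..2 at α=2.134, β=1.9594, γ=4.0536.
cos(β/2)=0.557272, sin(β/2)=0.830330
d^2_{-2,1}: single k=3 term ⇒ +0.638042;  D = +0.623434+0.135751i
d^2_{-1,1}: k∈[2..3] ⇒ +0.642328 -0.475339 = +0.166989;  D = -0.057072-0.156933i
d^2_{0,1}: k∈[1..2] ⇒ +0.351988 -0.781439 = -0.429451;  D = +0.262893-0.339582i
d^2_{1,1}: k∈[0..1] ⇒ +0.096442 -0.642328 = -0.545886;  D = -0.543394-0.052099i
d^2_{2,1}: single k=0 term ⇒ -0.287397;  D = +0.129547+0.256543i
Y_2^{m'}(θ=1.9375,φ=0.7765) and Σ D·Y over m':
  (+0.6234+0.1358i)·(+0.0060-0.3366i)  (-0.0571-0.1569i)·(-0.1845+0.1812i)  (+0.2629-0.3396i)·(-0.1938+0.0000i)  (-0.5434-0.0521i)·(+0.1845+0.1812i)  (+0.1295+0.2565i)·(+0.0060+0.3366i)
Y_2^1(R⁻¹ n̂) = -0.138911-0.187548i

Re=-0.1389 Im=-0.1875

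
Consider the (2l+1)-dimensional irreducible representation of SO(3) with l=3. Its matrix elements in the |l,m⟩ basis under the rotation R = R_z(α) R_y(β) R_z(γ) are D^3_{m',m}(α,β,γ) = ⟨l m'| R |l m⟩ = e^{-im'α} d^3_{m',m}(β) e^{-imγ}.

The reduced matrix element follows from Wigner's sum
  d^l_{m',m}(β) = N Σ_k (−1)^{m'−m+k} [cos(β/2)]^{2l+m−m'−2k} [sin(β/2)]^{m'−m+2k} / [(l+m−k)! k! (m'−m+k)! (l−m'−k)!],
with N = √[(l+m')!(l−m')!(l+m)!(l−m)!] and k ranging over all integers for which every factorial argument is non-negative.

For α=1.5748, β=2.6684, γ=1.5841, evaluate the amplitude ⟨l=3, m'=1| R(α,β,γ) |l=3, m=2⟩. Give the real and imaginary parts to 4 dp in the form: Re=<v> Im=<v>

First d^3_{1,2}(β=2.6684), then the phase factors e^{-i(1)α} and e^{-i(2)γ}:
With c≡cos(β/2)=0.234395 and s≡sin(β/2)=0.972141, N=[24·2·120·1]^{1/2}=75.894664
The bounds max(0,m−m')=1 and min(l+m,l−m')=2 give 2 terms
  k=1: (−1)^0·75.8947/(24)·0.2344^5·0.9721^1 = +0.002175
  k=2: (−1)^1·75.8947/(12)·0.2344^3·0.9721^3 = -0.074828
d^3_{1,2}(2.6684) = +0.002175 -0.074828 = -0.072653
Attach z-rotation phases: D = e^{-i(1)(1.5748)}·(-0.072653)·e^{-i(2)(1.5841)} = -0.002224-0.072619i

Re=-0.0022 Im=-0.0726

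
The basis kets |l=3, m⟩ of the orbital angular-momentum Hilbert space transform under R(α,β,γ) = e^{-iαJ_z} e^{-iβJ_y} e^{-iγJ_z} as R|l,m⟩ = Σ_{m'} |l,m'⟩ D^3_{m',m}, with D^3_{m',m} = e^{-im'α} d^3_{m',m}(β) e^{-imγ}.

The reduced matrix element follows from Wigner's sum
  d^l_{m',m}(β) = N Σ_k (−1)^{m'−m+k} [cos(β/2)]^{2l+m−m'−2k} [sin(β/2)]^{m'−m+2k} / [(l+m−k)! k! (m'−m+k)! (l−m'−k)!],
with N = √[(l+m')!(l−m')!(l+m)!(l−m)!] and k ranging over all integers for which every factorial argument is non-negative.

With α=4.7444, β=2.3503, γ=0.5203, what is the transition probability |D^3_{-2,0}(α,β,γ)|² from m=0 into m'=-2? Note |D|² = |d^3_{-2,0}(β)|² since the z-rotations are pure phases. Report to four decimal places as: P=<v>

First d^3_{-2,0}(β=2.3503), then the phase factors e^{-i(-2)α} and e^{-i(0)γ}:
Half-angle: c=0.385405, s=0.922748. N=√(1·120·6·6)=65.726707
Admissible k: 2..3 (factorial args all ≥0)
  k=2: (−1)^0·65.7267/(12)·0.3854^4·0.9227^2 = +0.102895
  k=3: (−1)^1·65.7267/(12)·0.3854^2·0.9227^4 = -0.589829
d^3_{-2,0}(2.3503) = +0.102895 -0.589829 = -0.486934
|D^3_{-2,0}|² = |d^3_{-2,0}(β)|² = (-0.486934)² = 0.237105 (the z-rotation phases have unit modulus)

P=0.2371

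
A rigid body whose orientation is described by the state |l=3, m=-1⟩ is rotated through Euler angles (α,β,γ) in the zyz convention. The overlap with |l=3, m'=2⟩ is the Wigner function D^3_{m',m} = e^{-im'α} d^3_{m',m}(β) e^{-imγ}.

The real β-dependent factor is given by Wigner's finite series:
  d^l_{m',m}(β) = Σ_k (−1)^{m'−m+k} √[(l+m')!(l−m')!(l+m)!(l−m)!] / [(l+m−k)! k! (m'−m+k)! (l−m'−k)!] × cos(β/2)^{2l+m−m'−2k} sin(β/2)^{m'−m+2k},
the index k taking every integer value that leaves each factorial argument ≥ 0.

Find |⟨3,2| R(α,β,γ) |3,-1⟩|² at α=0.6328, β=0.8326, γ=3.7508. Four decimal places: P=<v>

P=0.0833

First d^3_{2,-1}(β=0.8326), then the phase factors e^{-i(2)α} and e^{-i(-1)γ}:
Half-angle: c=0.914591, s=0.404379. N=√(120·1·2·24)=75.894664
k∈{0,1} keeps every argument non-negative
  k=0: (−1)^3·75.8947/(12)·0.9146^3·0.4044^3 = -0.319947
  k=1: (−1)^4·75.8947/(24)·0.9146^1·0.4044^5 = +0.031273
d^3_{2,-1}(0.8326) = -0.319947 +0.031273 = -0.288674
|D^3_{2,-1}|² = |d^3_{2,-1}(β)|² = (-0.288674)² = 0.083333 (the z-rotation phases have unit modulus)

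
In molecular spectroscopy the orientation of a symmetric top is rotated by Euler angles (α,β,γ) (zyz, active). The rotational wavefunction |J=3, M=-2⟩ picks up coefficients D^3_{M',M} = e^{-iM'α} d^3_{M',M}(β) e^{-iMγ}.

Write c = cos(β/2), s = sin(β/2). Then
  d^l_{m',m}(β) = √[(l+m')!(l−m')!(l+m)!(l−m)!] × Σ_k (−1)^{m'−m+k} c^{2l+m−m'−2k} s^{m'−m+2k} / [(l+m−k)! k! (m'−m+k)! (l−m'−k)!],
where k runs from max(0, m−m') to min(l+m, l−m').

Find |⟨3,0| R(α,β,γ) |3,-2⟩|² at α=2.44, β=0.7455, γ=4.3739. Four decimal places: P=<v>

P=0.2143

D^3_{0,-2}(2.44,0.7455,4.3739) = e^{-i·0·2.44}·d^3_{0,-2}(0.7455)·e^{-i·-2·4.3739}. Compute d first:
Half-angle: c=0.931329, s=0.364178. N=√(6·6·1·120)=65.726707
Admissible k: 0..1 (factorial args all ≥0)
  k=0: (−1)^2·65.7267/(12)·0.9313^4·0.3642^2 = +0.546514
  k=1: (−1)^3·65.7267/(12)·0.9313^2·0.3642^4 = -0.083565
d^3_{0,-2}(0.7455) = +0.546514 -0.083565 = +0.462949
|D^3_{0,-2}|² = |d^3_{0,-2}(β)|² = (+0.462949)² = 0.214322 (the z-rotation phases have unit modulus)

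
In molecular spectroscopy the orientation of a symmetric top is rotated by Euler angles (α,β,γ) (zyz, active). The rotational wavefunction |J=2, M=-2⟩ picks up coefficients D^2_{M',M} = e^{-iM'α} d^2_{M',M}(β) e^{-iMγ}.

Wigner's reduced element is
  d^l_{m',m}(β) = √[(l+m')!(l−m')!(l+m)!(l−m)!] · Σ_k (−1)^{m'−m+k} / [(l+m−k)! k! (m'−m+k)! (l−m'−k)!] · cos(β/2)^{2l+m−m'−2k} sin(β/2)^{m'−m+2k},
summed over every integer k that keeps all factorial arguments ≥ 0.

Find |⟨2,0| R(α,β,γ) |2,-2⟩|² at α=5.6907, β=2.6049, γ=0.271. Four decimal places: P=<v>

P=0.0256

D^2_{0,-2}(5.6907,2.6049,0.271) = e^{-i·0·5.6907}·d^2_{0,-2}(2.6049)·e^{-i·-2·0.271}. Compute d first:
Half-angle: c=0.265137, s=0.964211. N=√(2·2·1·24)=9.797959
Admissible k: 0..0 (factorial args all ≥0)
  k=0: (−1)^2·9.7980/(4)·0.2651^2·0.9642^2 = +0.160089
d^2_{0,-2}(2.6049) = +0.160089
|D^2_{0,-2}|² = |d^2_{0,-2}(β)|² = (+0.160089)² = 0.025628 (the z-rotation phases have unit modulus)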